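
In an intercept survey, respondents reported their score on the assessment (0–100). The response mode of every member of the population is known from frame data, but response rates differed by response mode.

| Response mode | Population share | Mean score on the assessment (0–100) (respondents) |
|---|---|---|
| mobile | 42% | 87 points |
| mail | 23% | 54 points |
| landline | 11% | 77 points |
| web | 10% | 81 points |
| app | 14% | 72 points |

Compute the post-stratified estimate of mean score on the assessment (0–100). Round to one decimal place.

75.6

Weight each group's respondent value by its population share:
  mobile: 0.42 × 87 = 36.54
  mail: 0.23 × 54 = 12.42
  landline: 0.11 × 77 = 8.47
  web: 0.1 × 81 = 8.1
  app: 0.14 × 72 = 10.08
Post-stratified estimate = 75.61 → 75.6.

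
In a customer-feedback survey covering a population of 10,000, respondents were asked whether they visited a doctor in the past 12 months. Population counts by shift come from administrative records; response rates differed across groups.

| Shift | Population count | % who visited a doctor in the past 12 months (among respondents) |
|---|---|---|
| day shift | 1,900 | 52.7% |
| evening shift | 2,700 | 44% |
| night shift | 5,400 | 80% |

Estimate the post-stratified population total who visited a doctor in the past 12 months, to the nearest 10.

Apply each group's respondent rate to its population count:
  day shift: 1,900 × 52.7% = 1001.3
  evening shift: 2,700 × 44% = 1188
  night shift: 5,400 × 80% = 4320
Estimated total = 6509.3 → 6,510.

6,510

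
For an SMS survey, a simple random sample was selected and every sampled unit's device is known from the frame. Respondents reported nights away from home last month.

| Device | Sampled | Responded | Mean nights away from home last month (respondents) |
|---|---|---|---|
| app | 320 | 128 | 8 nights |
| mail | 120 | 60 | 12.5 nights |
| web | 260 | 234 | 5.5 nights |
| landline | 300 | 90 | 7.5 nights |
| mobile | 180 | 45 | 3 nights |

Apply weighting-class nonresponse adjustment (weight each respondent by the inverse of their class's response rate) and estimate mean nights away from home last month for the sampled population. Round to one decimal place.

7.0

Class response rates: app 128/320 = 40%, mail 60/120 = 50%, web 234/260 = 90%, landline 90/300 = 30%, mobile 45/180 = 25%.
Weighting each respondent by the inverse class response rate inflates each class back to its sampled size, so the class weight is n_sampled:
  app: 320 × 8 = 2560
  mail: 120 × 12.5 = 1500
  web: 260 × 5.5 = 1430
  landline: 300 × 7.5 = 2250
  mobile: 180 × 3 = 540
Adjusted estimate = 8280 / 1,180 = 7.01695 → 7.0.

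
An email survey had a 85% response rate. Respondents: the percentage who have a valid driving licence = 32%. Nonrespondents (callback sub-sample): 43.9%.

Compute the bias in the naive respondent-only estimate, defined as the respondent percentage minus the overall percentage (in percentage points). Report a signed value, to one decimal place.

Nonresponse fraction = 1 − 0.85 = 0.15.
Bias = (nonresponse fraction) × (respondent percentage − nonrespondent percentage)
     = 0.15 × (32 − 43.9) = 0.15 × -11.9 = -1.785.

-1.8 percentage points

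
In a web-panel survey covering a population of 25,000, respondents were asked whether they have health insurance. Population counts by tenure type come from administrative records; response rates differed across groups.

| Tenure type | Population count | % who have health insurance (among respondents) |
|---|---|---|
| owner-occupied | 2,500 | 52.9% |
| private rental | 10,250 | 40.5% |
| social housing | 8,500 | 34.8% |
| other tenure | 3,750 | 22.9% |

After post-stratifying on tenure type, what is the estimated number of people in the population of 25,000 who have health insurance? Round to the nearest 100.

9,300

Apply each group's respondent rate to its population count:
  owner-occupied: 2,500 × 52.9% = 1322.5
  private rental: 10,250 × 40.5% = 4151.25
  social housing: 8,500 × 34.8% = 2958
  other tenure: 3,750 × 22.9% = 858.75
Estimated total = 9290.5 → 9,300.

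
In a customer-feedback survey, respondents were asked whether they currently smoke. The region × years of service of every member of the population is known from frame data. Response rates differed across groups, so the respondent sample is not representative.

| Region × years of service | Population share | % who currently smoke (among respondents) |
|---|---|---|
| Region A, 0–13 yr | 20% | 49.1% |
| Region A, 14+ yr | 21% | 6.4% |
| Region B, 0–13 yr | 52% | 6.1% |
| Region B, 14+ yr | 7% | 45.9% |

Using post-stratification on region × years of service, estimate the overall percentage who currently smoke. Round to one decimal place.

17.5%

Weight each group's respondent value by its population share:
  Region A, 0–13 yr: 0.2 × 49.1 = 9.82
  Region A, 14+ yr: 0.21 × 6.4 = 1.344
  Region B, 0–13 yr: 0.52 × 6.1 = 3.172
  Region B, 14+ yr: 0.07 × 45.9 = 3.213
Post-stratified estimate = 17.549 → 17.5%.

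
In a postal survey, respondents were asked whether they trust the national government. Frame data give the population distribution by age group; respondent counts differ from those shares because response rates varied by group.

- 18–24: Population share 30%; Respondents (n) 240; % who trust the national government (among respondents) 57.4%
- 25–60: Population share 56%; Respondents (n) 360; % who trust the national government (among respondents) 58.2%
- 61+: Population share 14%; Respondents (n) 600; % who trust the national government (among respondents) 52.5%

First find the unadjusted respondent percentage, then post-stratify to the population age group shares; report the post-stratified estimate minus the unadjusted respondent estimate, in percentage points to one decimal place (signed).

+2.0 percentage points

Naive respondent-only estimate (weights = respondent counts):
  (240/1200)×57.4 + (360/1200)×58.2 + (600/1200)×52.5 = 55.19%
Reweighting by population age group shares:
  0.3×57.4 + 0.56×58.2 + 0.14×52.5 = 57.162%
Difference = 57.162 − 55.19 = 1.972 pp.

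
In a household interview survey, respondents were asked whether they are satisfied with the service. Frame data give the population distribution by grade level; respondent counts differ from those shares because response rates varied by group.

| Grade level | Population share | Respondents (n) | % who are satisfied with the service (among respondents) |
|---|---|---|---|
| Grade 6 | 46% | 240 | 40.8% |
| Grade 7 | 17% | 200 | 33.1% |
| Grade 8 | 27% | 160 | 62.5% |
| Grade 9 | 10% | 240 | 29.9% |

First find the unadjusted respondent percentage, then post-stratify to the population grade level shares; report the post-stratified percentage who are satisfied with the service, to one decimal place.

44.3%

Unadjusted (pooled respondent) estimate weights by respondent counts:
  (240/840)×40.8 + (200/840)×33.1 + (160/840)×62.5 + (240/840)×29.9 = 39.9857%
Post-stratifying to population shares instead:
  0.46×40.8 + 0.17×33.1 + 0.27×62.5 + 0.1×29.9 = 44.26%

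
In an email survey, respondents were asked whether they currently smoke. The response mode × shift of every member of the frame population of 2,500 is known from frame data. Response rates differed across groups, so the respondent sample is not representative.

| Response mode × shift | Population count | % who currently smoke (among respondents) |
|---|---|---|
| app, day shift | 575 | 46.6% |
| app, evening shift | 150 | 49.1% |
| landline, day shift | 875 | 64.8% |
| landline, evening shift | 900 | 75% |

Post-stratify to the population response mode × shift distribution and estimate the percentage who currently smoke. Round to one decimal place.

63.3%

Post-stratification weights by population share, not respondent share:
  app, day shift: (575/2,500) × 46.6 = 10.718
  app, evening shift: (150/2,500) × 49.1 = 2.946
  landline, day shift: (875/2,500) × 64.8 = 22.68
  landline, evening shift: (900/2,500) × 75 = 27
Post-stratified estimate = 63.344 → 63.3%.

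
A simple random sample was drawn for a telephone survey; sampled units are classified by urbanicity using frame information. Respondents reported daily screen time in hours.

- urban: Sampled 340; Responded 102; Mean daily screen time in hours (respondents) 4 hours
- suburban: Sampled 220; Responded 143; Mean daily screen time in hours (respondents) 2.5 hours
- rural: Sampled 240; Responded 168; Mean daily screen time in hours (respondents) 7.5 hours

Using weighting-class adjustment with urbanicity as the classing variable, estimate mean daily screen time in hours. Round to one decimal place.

Response rates by class: urban 102/340 = 30%, suburban 143/220 = 65%, rural 168/240 = 70%.
Weighting each respondent by the inverse class response rate inflates each class back to its sampled size, so the class weight is n_sampled:
  urban: 340 × 4 = 1360
  suburban: 220 × 2.5 = 550
  rural: 240 × 7.5 = 1800
Adjusted estimate = 3710 / 800 = 4.6375 → 4.6.

4.6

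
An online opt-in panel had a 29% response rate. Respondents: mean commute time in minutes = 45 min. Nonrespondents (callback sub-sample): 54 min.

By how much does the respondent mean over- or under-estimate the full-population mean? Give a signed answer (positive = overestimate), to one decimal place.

Nonresponse fraction = 1 − 0.29 = 0.71.
Bias = (nonresponse fraction) × (respondent mean − nonrespondent mean)
     = 0.71 × (45 − 54) = 0.71 × -9 = -6.39.

-6.4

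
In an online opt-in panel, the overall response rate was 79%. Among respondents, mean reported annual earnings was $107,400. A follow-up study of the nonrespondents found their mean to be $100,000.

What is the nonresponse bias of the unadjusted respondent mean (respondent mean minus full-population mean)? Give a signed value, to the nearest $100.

+$1,600

Nonresponse fraction = 1 − 0.79 = 0.21.
Bias = (nonresponse fraction) × (respondent mean − nonrespondent mean)
     = 0.21 × (107,400 − 100,000) = 0.21 × 7400 = 1554.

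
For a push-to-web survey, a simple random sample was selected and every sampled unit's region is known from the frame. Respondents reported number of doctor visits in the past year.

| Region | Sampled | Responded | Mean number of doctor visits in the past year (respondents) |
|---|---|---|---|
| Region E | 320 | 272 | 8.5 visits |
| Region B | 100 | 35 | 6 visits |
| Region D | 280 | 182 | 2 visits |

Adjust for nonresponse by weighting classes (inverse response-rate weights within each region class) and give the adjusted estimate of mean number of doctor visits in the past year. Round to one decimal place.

Class response rates: Region E 272/320 = 85%, Region B 35/100 = 35%, Region D 182/280 = 65%.
Each respondent's weight = sampled/responded in their class; summing within a class gives n_sampled, so:
  Region E: 320 × 8.5 = 2720
  Region B: 100 × 6 = 600
  Region D: 280 × 2 = 560
Adjusted estimate = 3880 / 700 = 5.54286 → 5.5.

5.5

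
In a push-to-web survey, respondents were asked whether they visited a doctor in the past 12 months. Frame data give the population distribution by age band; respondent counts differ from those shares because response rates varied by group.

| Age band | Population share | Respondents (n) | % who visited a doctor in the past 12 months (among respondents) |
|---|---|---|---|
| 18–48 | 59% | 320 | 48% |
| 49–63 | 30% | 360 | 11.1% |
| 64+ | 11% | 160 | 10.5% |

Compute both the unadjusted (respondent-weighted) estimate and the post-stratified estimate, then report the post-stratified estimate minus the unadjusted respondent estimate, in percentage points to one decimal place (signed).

+7.8 percentage points

Without adjustment, the pooled respondent share is:
  (320/840)×48 + (360/840)×11.1 + (160/840)×10.5 = 25.0429%
Post-stratified estimate weights by population shares:
  0.59×48 + 0.3×11.1 + 0.11×10.5 = 32.805%
Difference = 32.805 − 25.0429 = 7.7621 pp.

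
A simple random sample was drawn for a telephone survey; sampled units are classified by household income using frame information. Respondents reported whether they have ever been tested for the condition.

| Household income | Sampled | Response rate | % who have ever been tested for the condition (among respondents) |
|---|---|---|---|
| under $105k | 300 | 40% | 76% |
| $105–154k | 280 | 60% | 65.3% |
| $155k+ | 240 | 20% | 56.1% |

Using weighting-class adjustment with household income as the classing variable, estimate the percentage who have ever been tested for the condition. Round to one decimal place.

With weight = n_sampled/n_responded per class, the weighted class total is n_sampled:
  under $105k: 300 × 76 = 22,800
  $105–154k: 280 × 65.3 = 18,284
  $155k+: 240 × 56.1 = 13,464
Adjusted estimate = 54,548 / 820 = 66.522 → 66.5%.

66.5%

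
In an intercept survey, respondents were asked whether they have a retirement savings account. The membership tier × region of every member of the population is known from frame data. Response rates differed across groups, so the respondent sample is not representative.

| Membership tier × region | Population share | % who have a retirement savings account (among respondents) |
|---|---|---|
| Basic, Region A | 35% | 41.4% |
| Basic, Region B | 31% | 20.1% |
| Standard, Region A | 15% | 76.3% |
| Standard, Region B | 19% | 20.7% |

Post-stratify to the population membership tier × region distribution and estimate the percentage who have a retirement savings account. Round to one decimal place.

36.1%

Each cell contributes population-share × respondent value:
  Basic, Region A: 0.35 × 41.4 = 14.49
  Basic, Region B: 0.31 × 20.1 = 6.231
  Standard, Region A: 0.15 × 76.3 = 11.445
  Standard, Region B: 0.19 × 20.7 = 3.933
Post-stratified estimate = 36.099 → 36.1%.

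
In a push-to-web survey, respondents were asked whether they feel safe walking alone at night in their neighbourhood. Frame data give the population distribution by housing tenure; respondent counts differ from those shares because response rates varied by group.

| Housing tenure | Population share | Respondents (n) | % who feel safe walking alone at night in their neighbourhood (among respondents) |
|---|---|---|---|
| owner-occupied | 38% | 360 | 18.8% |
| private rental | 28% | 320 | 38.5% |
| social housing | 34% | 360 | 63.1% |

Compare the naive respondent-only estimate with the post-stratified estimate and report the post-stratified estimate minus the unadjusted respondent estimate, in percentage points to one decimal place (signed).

Naive respondent-only estimate (weights = respondent counts):
  (360/1040)×18.8 + (320/1040)×38.5 + (360/1040)×63.1 = 40.1962%
Post-stratified estimate weights by population shares:
  0.38×18.8 + 0.28×38.5 + 0.34×63.1 = 39.378%
Difference = 39.378 − 40.1962 = -0.8182 pp.

-0.8 percentage points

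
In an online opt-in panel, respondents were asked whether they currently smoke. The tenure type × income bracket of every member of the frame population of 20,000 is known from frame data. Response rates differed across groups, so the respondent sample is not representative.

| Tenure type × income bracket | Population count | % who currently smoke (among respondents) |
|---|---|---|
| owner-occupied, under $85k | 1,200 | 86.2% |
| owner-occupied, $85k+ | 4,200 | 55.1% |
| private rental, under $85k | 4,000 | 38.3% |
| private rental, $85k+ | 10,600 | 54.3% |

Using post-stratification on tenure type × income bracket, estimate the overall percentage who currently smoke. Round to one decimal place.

Weight each group's respondent value by its population share:
  owner-occupied, under $85k: (1,200/20,000) × 86.2 = 5.172
  owner-occupied, $85k+: (4,200/20,000) × 55.1 = 11.571
  private rental, under $85k: (4,000/20,000) × 38.3 = 7.66
  private rental, $85k+: (10,600/20,000) × 54.3 = 28.779
Post-stratified estimate = 53.182 → 53.2%.

53.2%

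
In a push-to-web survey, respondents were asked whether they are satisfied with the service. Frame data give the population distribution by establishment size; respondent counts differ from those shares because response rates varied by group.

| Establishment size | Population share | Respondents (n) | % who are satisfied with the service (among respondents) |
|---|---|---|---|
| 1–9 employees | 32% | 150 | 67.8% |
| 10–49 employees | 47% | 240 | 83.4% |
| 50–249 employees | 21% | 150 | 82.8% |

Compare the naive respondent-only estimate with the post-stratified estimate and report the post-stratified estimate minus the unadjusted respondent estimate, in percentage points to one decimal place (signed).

-0.6 percentage points

Unadjusted (pooled respondent) estimate weights by respondent counts:
  (150/540)×67.8 + (240/540)×83.4 + (150/540)×82.8 = 78.9%
Post-stratified estimate weights by population shares:
  0.32×67.8 + 0.47×83.4 + 0.21×82.8 = 78.282%
Difference = 78.282 − 78.9 = -0.618 pp.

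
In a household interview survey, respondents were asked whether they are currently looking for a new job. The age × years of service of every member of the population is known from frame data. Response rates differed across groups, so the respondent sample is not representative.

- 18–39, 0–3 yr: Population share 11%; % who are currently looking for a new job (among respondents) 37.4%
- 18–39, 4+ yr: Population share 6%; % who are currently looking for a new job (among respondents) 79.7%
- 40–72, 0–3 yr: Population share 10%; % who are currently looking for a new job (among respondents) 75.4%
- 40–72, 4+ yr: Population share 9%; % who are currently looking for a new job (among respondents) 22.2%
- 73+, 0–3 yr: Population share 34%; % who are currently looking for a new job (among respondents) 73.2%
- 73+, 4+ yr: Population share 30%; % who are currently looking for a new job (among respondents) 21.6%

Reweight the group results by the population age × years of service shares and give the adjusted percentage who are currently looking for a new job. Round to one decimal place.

Weight each group's respondent value by its population share:
  18–39, 0–3 yr: 0.11 × 37.4 = 4.114
  18–39, 4+ yr: 0.06 × 79.7 = 4.782
  40–72, 0–3 yr: 0.1 × 75.4 = 7.54
  40–72, 4+ yr: 0.09 × 22.2 = 1.998
  73+, 0–3 yr: 0.34 × 73.2 = 24.888
  73+, 4+ yr: 0.3 × 21.6 = 6.48
Post-stratified estimate = 49.802 → 49.8%.

49.8%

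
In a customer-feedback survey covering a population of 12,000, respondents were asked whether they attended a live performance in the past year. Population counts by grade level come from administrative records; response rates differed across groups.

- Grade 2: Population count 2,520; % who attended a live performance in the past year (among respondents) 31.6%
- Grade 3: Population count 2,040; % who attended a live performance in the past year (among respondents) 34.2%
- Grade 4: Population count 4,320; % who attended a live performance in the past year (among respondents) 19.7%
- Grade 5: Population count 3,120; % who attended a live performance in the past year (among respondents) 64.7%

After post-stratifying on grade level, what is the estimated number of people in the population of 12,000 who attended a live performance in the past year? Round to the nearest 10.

4,360

Estimated count per cell = population count × respondent percentage:
  Grade 2: 2,520 × 31.6% = 796.32
  Grade 3: 2,040 × 34.2% = 697.68
  Grade 4: 4,320 × 19.7% = 851.04
  Grade 5: 3,120 × 64.7% = 2018.64
Estimated total = 4363.68 → 4,360.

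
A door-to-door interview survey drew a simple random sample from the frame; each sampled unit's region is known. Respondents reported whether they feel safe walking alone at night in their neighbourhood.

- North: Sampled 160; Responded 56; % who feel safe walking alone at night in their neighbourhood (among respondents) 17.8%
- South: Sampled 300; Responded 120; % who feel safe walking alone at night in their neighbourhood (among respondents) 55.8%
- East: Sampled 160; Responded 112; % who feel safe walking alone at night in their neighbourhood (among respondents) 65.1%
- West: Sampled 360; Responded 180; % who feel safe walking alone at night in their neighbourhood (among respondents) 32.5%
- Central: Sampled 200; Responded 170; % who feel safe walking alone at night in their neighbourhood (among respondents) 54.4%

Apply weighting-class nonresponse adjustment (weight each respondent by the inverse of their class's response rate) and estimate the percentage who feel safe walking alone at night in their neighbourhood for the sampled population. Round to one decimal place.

44.6%

Response rates by class: North 56/160 = 35%, South 120/300 = 40%, East 112/160 = 70%, West 180/360 = 50%, Central 170/200 = 85%.
Inverse-response-rate weighting restores each class to its sampled count, so class totals weight by n_sampled:
  North: 160 × 17.8 = 2848
  South: 300 × 55.8 = 16,740
  East: 160 × 65.1 = 10,416
  West: 360 × 32.5 = 11,700
  Central: 200 × 54.4 = 10,880
Adjusted estimate = 52,584 / 1,180 = 44.5627 → 44.6%.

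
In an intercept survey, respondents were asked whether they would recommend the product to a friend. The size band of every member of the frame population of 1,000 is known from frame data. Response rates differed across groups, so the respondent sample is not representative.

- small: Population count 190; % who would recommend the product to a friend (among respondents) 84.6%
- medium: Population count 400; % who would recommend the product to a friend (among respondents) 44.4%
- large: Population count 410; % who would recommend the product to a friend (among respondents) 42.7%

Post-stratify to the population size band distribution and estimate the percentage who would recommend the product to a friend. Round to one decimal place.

Weight each group's respondent value by its population share:
  small: (190/1,000) × 84.6 = 16.074
  medium: (400/1,000) × 44.4 = 17.76
  large: (410/1,000) × 42.7 = 17.507
Post-stratified estimate = 51.341 → 51.3%.

51.3%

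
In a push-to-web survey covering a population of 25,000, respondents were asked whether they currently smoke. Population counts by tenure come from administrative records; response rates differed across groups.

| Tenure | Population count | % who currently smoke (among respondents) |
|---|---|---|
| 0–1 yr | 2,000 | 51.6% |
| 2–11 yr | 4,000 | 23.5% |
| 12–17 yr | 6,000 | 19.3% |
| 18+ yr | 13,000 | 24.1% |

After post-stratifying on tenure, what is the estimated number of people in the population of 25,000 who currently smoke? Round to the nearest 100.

6,300

Estimated count per cell = population count × respondent percentage:
  0–1 yr: 2,000 × 51.6% = 1032
  2–11 yr: 4,000 × 23.5% = 940
  12–17 yr: 6,000 × 19.3% = 1158
  18+ yr: 13,000 × 24.1% = 3133
Estimated total = 6263 → 6,300.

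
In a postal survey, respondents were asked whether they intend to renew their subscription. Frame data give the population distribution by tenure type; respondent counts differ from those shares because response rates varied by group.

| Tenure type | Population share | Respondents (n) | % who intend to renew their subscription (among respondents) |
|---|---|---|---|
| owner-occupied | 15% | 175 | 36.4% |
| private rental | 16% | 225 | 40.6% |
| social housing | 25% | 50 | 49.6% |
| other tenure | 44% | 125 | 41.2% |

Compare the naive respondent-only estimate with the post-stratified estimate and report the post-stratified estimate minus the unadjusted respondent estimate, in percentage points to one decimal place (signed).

+2.2 percentage points

Unadjusted (pooled respondent) estimate weights by respondent counts:
  (175/575)×36.4 + (225/575)×40.6 + (50/575)×49.6 + (125/575)×41.2 = 40.2348%
Post-stratified estimate weights by population shares:
  0.15×36.4 + 0.16×40.6 + 0.25×49.6 + 0.44×41.2 = 42.484%
Difference = 42.484 − 40.2348 = 2.2492 pp.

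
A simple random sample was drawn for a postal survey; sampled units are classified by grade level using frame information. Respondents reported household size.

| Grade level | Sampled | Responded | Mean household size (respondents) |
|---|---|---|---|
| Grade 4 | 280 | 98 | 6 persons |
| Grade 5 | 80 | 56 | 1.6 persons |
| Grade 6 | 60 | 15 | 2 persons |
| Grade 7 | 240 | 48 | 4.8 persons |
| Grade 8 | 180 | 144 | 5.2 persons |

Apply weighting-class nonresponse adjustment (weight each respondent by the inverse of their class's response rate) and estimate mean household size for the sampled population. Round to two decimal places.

Class response rates: Grade 4 98/280 = 35%, Grade 5 56/80 = 70%, Grade 6 15/60 = 25%, Grade 7 48/240 = 20%, Grade 8 144/180 = 80%.
With weight = n_sampled/n_responded per class, the weighted class total is n_sampled:
  Grade 4: 280 × 6 = 1680
  Grade 5: 80 × 1.6 = 128
  Grade 6: 60 × 2 = 120
  Grade 7: 240 × 4.8 = 1152
  Grade 8: 180 × 5.2 = 936
Adjusted estimate = 4016 / 840 = 4.78095 → 4.78.

4.78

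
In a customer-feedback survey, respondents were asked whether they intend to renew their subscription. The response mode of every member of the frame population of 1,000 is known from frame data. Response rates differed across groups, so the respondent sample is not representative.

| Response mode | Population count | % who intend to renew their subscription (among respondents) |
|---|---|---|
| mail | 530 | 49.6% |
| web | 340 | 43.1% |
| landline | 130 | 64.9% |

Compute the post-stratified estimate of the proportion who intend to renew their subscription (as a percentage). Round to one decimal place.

Each cell contributes population-share × respondent value:
  mail: (530/1,000) × 49.6 = 26.288
  web: (340/1,000) × 43.1 = 14.654
  landline: (130/1,000) × 64.9 = 8.437
Post-stratified estimate = 49.379 → 49.4%.

49.4%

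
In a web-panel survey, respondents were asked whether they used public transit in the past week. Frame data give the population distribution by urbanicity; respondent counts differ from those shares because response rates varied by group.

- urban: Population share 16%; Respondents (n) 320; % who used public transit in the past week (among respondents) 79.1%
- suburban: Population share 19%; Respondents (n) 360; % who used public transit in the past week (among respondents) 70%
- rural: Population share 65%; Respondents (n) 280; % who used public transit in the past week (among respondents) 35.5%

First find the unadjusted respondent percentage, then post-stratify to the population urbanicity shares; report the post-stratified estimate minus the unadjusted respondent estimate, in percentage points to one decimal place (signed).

-13.9 percentage points

Naive respondent-only estimate (weights = respondent counts):
  (320/960)×79.1 + (360/960)×70 + (280/960)×35.5 = 62.9708%
Reweighting by population urbanicity shares:
  0.16×79.1 + 0.19×70 + 0.65×35.5 = 49.031%
Difference = 49.031 − 62.9708 = -13.9398 pp.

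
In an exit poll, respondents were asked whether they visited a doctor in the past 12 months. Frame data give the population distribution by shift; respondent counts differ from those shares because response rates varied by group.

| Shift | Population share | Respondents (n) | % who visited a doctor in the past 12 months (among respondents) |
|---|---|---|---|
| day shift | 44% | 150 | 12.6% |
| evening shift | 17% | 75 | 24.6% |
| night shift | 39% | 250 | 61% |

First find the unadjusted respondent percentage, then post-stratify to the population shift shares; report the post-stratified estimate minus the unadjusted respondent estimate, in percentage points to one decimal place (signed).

-6.5 percentage points

Naive respondent-only estimate (weights = respondent counts):
  (150/475)×12.6 + (75/475)×24.6 + (250/475)×61 = 39.9684%
Reweighting by population shift shares:
  0.44×12.6 + 0.17×24.6 + 0.39×61 = 33.516%
Difference = 33.516 − 39.9684 = -6.4524 pp.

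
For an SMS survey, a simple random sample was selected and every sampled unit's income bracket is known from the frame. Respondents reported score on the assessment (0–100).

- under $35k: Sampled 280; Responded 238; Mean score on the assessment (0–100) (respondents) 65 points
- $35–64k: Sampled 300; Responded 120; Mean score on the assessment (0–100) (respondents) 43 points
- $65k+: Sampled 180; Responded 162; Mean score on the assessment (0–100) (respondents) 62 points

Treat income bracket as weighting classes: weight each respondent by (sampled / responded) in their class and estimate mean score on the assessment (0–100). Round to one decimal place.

Response rates by class: under $35k 238/280 = 85%, $35–64k 120/300 = 40%, $65k+ 162/180 = 90%.
Weighting each respondent by the inverse class response rate inflates each class back to its sampled size, so the class weight is n_sampled:
  under $35k: 280 × 65 = 18,200
  $35–64k: 300 × 43 = 12,900
  $65k+: 180 × 62 = 11,160
Adjusted estimate = 42,260 / 760 = 55.6053 → 55.6.

55.6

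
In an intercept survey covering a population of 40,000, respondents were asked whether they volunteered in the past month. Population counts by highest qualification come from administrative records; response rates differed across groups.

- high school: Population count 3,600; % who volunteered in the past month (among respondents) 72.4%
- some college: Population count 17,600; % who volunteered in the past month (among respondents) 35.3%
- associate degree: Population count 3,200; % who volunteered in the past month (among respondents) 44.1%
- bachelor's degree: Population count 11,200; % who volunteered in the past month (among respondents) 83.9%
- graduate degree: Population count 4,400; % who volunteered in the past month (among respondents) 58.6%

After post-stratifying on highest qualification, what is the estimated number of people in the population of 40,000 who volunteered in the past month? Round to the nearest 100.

Apply each group's respondent rate to its population count:
  high school: 3,600 × 72.4% = 2606.4
  some college: 17,600 × 35.3% = 6212.8
  associate degree: 3,200 × 44.1% = 1411.2
  bachelor's degree: 11,200 × 83.9% = 9396.8
  graduate degree: 4,400 × 58.6% = 2578.4
Estimated total = 22205.6 → 22,200.

22,200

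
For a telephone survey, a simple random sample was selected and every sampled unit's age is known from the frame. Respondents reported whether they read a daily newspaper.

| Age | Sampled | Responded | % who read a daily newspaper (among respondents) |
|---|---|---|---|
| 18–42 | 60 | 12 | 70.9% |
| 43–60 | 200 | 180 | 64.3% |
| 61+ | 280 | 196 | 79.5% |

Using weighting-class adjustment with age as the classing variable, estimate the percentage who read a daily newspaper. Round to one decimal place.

Response rates by class: 18–42 12/60 = 20%, 43–60 180/200 = 90%, 61+ 196/280 = 70%.
Weighting each respondent by the inverse class response rate inflates each class back to its sampled size, so the class weight is n_sampled:
  18–42: 60 × 70.9 = 4254
  43–60: 200 × 64.3 = 12,860
  61+: 280 × 79.5 = 22,260
Adjusted estimate = 39,374 / 540 = 72.9148 → 72.9%.

72.9%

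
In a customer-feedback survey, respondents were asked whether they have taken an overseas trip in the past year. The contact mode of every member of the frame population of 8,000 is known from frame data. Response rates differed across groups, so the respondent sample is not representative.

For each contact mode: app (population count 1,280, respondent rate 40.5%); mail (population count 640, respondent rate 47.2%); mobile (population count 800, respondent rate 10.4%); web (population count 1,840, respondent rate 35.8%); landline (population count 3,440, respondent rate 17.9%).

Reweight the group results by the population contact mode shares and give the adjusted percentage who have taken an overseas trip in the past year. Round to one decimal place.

Post-stratification weights by population share, not respondent share:
  app: (1,280/8,000) × 40.5 = 6.48
  mail: (640/8,000) × 47.2 = 3.776
  mobile: (800/8,000) × 10.4 = 1.04
  web: (1,840/8,000) × 35.8 = 8.234
  landline: (3,440/8,000) × 17.9 = 7.697
Post-stratified estimate = 27.227 → 27.2%.

27.2%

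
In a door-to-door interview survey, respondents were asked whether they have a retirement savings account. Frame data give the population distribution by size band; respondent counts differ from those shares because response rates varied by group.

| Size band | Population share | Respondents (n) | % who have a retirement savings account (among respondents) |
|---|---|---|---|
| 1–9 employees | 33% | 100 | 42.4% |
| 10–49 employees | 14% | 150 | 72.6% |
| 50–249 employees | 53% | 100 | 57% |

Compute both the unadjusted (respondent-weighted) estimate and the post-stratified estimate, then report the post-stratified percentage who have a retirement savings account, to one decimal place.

Unadjusted (pooled respondent) estimate weights by respondent counts:
  (100/350)×42.4 + (150/350)×72.6 + (100/350)×57 = 59.5143%
Reweighting by population size band shares:
  0.33×42.4 + 0.14×72.6 + 0.53×57 = 54.366%

54.4%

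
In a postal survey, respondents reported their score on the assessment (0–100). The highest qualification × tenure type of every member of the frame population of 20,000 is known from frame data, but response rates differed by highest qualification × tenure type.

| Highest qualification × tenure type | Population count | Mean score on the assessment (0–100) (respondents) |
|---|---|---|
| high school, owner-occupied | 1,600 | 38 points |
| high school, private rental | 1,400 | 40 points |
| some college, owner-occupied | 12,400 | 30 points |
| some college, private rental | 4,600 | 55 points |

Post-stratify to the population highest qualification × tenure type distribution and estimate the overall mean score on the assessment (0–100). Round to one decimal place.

37.1

Each cell contributes population-share × respondent value:
  high school, owner-occupied: (1,600/20,000) × 38 = 3.04
  high school, private rental: (1,400/20,000) × 40 = 2.8
  some college, owner-occupied: (12,400/20,000) × 30 = 18.6
  some college, private rental: (4,600/20,000) × 55 = 12.65
Post-stratified estimate = 37.09 → 37.1.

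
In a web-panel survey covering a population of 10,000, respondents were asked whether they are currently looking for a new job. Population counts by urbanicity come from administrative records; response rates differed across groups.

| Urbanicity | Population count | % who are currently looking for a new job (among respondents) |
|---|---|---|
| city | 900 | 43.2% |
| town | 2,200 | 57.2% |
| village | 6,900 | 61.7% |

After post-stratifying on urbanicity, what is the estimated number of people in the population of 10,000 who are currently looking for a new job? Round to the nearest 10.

Each cell contributes its population count × the respondent rate:
  city: 900 × 43.2% = 388.8
  town: 2,200 × 57.2% = 1258.4
  village: 6,900 × 61.7% = 4257.3
Estimated total = 5904.5 → 5,900.

5,900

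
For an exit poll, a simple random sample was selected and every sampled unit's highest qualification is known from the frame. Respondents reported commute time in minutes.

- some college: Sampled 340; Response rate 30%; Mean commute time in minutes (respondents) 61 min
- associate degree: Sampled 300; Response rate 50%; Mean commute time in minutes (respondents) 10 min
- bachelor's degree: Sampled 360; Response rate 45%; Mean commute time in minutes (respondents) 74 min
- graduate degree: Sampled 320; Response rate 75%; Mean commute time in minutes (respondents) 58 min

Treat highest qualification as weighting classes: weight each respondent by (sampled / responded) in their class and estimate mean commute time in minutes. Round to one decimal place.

Inverse-response-rate weighting restores each class to its sampled count, so class totals weight by n_sampled:
  some college: 340 × 61 = 20,740
  associate degree: 300 × 10 = 3000
  bachelor's degree: 360 × 74 = 26,640
  graduate degree: 320 × 58 = 18,560
Adjusted estimate = 68,940 / 1,320 = 52.2273 → 52.2.

52.2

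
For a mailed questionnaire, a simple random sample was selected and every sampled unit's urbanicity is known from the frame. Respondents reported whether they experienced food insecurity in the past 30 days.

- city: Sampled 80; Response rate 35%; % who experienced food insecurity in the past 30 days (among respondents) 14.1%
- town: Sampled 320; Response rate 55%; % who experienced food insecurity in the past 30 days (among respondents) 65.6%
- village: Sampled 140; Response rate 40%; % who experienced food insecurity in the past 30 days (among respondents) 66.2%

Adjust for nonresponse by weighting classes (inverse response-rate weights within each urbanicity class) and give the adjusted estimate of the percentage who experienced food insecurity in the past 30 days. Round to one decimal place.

58.1%

With weight = n_sampled/n_responded per class, the weighted class total is n_sampled:
  city: 80 × 14.1 = 1128
  town: 320 × 65.6 = 20,992
  village: 140 × 66.2 = 9268
Adjusted estimate = 31,388 / 540 = 58.1259 → 58.1%.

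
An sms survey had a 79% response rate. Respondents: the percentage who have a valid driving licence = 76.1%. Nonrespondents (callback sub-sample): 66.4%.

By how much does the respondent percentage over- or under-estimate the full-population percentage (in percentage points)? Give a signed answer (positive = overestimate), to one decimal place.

Nonresponse fraction = 1 − 0.79 = 0.21.
Bias = (nonresponse fraction) × (respondent percentage − nonrespondent percentage)
     = 0.21 × (76.1 − 66.4) = 0.21 × 9.7 = 2.037.

+2.0 percentage points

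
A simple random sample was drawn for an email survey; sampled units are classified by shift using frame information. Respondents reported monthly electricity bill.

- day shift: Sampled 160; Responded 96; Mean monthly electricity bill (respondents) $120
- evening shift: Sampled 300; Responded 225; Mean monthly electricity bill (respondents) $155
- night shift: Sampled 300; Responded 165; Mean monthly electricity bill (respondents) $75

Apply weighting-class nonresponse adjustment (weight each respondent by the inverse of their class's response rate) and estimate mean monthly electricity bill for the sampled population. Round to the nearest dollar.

Class response rates: day shift 96/160 = 60%, evening shift 225/300 = 75%, night shift 165/300 = 55%.
With weight = n_sampled/n_responded per class, the weighted class total is n_sampled:
  day shift: 160 × 120 = 19,200
  evening shift: 300 × 155 = 46,500
  night shift: 300 × 75 = 22,500
Adjusted estimate = 88,200 / 760 = 116.053 → $116.

$116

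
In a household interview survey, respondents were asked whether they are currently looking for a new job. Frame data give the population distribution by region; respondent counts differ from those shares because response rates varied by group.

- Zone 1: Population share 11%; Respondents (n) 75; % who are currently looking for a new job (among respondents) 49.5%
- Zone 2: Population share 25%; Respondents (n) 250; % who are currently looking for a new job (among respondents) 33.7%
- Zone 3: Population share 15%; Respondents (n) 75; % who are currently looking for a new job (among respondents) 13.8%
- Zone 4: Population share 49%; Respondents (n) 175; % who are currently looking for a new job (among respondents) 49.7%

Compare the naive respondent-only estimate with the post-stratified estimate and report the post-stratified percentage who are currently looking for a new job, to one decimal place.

40.3%

Without adjustment, the pooled respondent share is:
  (75/575)×49.5 + (250/575)×33.7 + (75/575)×13.8 + (175/575)×49.7 = 38.0348%
Reweighting by population region shares:
  0.11×49.5 + 0.25×33.7 + 0.15×13.8 + 0.49×49.7 = 40.293%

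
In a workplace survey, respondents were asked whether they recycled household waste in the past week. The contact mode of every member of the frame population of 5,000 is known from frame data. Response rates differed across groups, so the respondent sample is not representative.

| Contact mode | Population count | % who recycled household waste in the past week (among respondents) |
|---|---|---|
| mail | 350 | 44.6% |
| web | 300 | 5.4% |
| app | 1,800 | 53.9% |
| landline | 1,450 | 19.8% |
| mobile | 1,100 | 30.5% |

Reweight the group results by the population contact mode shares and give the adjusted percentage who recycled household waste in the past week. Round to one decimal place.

35.3%

Weight each group's respondent value by its population share:
  mail: (350/5,000) × 44.6 = 3.122
  web: (300/5,000) × 5.4 = 0.324
  app: (1,800/5,000) × 53.9 = 19.404
  landline: (1,450/5,000) × 19.8 = 5.742
  mobile: (1,100/5,000) × 30.5 = 6.71
Post-stratified estimate = 35.302 → 35.3%.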